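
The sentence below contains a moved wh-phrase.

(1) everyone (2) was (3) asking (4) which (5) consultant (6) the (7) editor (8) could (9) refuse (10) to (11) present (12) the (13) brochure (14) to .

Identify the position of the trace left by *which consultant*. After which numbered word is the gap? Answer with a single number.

14

Underlying clause: The editor could refuse to present the brochure to which consultant.
'which consultant' functions as the object of the preposition 'to' (recipient of 'present'). Fronting leaves a gap immediately after 'to':
Everyone was asking which consultant the editor could refuse to present the brochure to ___.
'to' is word 14.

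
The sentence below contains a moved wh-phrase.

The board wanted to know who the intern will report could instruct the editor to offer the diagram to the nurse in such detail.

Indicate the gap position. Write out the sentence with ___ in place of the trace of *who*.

The board wanted to know who the intern will report ___ could instruct the editor to offer the diagram to the nurse in such detail.

Before movement: The intern will report who could instruct the editor to offer the diagram to the nurse in such detail.
The filler 'who' is interpreted as the subject of the clause embedded under 'report'. The gap is right after 'report'.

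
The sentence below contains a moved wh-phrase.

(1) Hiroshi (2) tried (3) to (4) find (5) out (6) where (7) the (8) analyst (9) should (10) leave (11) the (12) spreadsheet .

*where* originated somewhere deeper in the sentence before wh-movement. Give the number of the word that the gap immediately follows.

Underlying clause: The analyst should leave the spreadsheet where.
'where' functions as the locative complement of 'leave'. Wh-movement fronts it, leaving a gap right after 'spreadsheet':
Hiroshi tried to find out where the analyst should leave the spreadsheet ___.
'spreadsheet' is word 12.

12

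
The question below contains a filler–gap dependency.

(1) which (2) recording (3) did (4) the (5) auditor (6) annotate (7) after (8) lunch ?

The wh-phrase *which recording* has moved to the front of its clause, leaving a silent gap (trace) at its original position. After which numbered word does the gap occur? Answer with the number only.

6

Before movement: The auditor did annotate which recording after lunch.
'which recording' functions as the direct object of 'annotate'. Fronting leaves a gap immediately after 'annotate':
Which recording did the auditor annotate ___ after lunch?
'annotate' is word 6.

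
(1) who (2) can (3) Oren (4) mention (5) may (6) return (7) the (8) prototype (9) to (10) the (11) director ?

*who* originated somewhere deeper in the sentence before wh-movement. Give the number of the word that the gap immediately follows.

Underlying clause: Oren can mention who may return the prototype to the director.
'who' functions as the subject of the clause embedded under 'mention'. It moves to the left edge, and the trace sits right after 'mention':
Who can Oren mention ___ may return the prototype to the director?
'mention' is word 4.

4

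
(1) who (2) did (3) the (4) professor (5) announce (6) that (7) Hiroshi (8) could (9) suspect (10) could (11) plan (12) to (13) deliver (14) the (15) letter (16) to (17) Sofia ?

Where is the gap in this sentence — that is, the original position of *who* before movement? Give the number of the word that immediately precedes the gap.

9

Before movement: The professor did announce that Hiroshi could suspect who could plan to deliver the letter to Sofia.
'who' is the subject of the clause embedded under 'suspect'. It moves to the left edge, and the trace sits right after 'suspect':
Who did the professor announce that Hiroshi could suspect ___ could plan to deliver the letter to Sofia?
'suspect' is word 9.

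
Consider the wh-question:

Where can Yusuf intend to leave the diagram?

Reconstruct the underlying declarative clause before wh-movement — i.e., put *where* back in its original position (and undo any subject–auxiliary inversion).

The filler 'where' is interpreted as the locative complement of 'leave'. It moves to the left edge, and the trace sits right after 'diagram':
Where can Yusuf intend to leave the diagram ___?

Yusuf can intend to leave the diagram where.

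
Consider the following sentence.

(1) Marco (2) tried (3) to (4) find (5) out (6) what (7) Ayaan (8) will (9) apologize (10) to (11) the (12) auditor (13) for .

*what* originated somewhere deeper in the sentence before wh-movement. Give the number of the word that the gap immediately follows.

13

Before movement: Ayaan will apologize to the auditor for what.
The filler 'what' is interpreted as the object of the preposition 'for'. Wh-movement fronts it, leaving a gap right after 'for':
Marco tried to find out what Ayaan will apologize to the auditor for ___.
'for' is word 13.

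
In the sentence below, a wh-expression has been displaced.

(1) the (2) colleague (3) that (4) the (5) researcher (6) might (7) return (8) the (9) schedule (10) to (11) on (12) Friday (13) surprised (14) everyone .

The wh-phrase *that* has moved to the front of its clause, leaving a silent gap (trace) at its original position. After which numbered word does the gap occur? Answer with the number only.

The filler 'that' is interpreted as the object of the preposition 'to' (recipient of 'return'). Fronting leaves a gap immediately after 'to':
The colleague that the researcher might return the schedule to ___ on Friday surprised everyone.
'to' is word 10.

10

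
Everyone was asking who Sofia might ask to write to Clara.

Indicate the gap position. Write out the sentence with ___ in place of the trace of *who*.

Pre-movement form: Sofia might ask who to write to Clara.
'who' functions as the direct object of 'ask'. The gap is right after 'ask'.

Everyone was asking who Sofia might ask ___ to write to Clara.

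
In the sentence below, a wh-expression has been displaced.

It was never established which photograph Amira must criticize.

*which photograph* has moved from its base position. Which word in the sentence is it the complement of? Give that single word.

Underlying clause: Amira must criticize which photograph.
'which photograph' functions as the direct object of 'criticize'. It moves to the left edge, and the trace sits right after 'criticize':
It was never established which photograph Amira must criticize ___.

criticize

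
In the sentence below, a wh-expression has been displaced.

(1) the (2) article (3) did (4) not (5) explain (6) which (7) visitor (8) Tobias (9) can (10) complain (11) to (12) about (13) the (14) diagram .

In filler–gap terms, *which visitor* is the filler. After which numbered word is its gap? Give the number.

11

In situ: Tobias can complain to which visitor about the diagram.
'which visitor' functions as the object of the preposition 'to'. It moves to the left edge, and the trace sits right after 'to':
The article did not explain which visitor Tobias can complain to ___ about the diagram.
'to' is word 11.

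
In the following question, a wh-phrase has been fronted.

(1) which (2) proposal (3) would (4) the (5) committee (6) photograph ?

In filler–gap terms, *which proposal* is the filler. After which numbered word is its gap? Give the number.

6

Underlying clause: The committee would photograph which proposal.
'which proposal' is the direct object of 'photograph'. Fronting leaves a gap immediately after 'photograph':
Which proposal would the committee photograph ___?
'photograph' is word 6.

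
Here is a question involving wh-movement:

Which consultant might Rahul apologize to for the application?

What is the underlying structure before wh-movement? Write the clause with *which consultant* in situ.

The filler 'which consultant' is interpreted as the object of the preposition 'to'. Fronting leaves a gap immediately after 'to':
Which consultant might Rahul apologize to ___ for the application?

Rahul might apologize to which consultant for the application.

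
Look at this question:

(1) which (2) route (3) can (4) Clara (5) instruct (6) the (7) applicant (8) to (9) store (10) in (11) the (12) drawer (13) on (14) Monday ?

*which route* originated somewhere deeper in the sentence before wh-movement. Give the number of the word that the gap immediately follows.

9

Underlying clause: Clara can instruct the applicant to store which route in the drawer on Monday.
'which route' functions as the direct object of 'store'. It moves to the left edge, and the trace sits right after 'store':
Which route can Clara instruct the applicant to store ___ in the drawer on Monday?
'store' is word 9.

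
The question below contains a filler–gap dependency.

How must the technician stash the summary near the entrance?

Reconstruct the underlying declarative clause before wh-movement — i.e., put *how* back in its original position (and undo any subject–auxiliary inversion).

'how' is the manner adjunct. Wh-movement fronts it, leaving a gap right after 'entrance':
How must the technician stash the summary near the entrance ___?

The technician must stash the summary near the entrance how.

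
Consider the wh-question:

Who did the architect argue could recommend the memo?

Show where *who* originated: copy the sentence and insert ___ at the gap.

Before movement: The architect did argue who could recommend the memo.
The filler 'who' is interpreted as the subject of the clause embedded under 'argue'. The gap is right after 'argue'.

Who did the architect argue ___ could recommend the memo?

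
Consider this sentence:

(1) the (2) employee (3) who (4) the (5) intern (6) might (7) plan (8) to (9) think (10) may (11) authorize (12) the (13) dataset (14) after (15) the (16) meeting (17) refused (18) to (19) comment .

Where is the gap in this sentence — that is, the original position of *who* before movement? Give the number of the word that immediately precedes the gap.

'who' is the subject of the clause embedded under 'think'. It moves to the left edge, and the trace sits right after 'think':
The employee who the intern might plan to think ___ may authorize the dataset after the meeting refused to comment.
'think' is word 9.

9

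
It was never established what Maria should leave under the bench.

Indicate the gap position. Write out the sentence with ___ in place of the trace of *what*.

It was never established what Maria should leave ___ under the bench.

Pre-movement form: Maria should leave what under the bench.
'what' functions as the direct object of 'leave'. The gap is right after 'leave'.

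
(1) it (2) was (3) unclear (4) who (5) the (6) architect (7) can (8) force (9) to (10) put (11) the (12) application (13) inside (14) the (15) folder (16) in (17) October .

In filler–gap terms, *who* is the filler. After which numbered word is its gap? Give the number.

In situ: The architect can force who to put the application inside the folder in October.
'who' functions as the direct object of 'force'. Wh-movement fronts it, leaving a gap right after 'force':
It was unclear who the architect can force ___ to put the application inside the folder in October.
'force' is word 8.

8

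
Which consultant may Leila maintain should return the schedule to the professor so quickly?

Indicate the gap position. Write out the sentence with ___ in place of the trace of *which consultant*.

Which consultant may Leila maintain ___ should return the schedule to the professor so quickly?

Underlying clause: Leila may maintain which consultant should return the schedule to the professor so quickly.
'which consultant' is the subject of the clause embedded under 'maintain'. The gap is right after 'maintain'.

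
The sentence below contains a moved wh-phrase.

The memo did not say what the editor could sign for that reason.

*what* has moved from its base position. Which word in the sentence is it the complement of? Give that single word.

sign

Pre-movement form: The editor could sign what for that reason.
The filler 'what' is interpreted as the direct object of 'sign'. It moves to the left edge, and the trace sits right after 'sign':
The memo did not say what the editor could sign ___ for that reason.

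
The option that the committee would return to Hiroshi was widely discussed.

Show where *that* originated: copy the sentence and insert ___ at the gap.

The filler 'that' is interpreted as the direct object of 'return'. The gap is right after 'return'.

The option that the committee would return ___ to Hiroshi was widely discussed.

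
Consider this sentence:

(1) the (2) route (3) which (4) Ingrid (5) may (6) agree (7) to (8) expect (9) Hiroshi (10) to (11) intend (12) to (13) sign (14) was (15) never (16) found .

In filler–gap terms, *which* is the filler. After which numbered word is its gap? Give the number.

13

'which' functions as the direct object of 'sign'. Fronting leaves a gap immediately after 'sign':
The route which Ingrid may agree to expect Hiroshi to intend to sign ___ was never found.
'sign' is word 13.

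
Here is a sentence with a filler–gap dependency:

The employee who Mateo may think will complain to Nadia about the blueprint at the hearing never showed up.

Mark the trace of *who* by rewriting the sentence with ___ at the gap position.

The employee who Mateo may think ___ will complain to Nadia about the blueprint at the hearing never showed up.

The filler 'who' is interpreted as the subject of the clause embedded under 'think'. The gap is right after 'think'.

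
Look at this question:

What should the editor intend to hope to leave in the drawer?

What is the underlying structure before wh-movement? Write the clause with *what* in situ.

The editor should intend to hope to leave what in the drawer.

The filler 'what' is interpreted as the direct object of 'leave'. Wh-movement fronts it, leaving a gap right after 'leave':
What should the editor intend to hope to leave ___ in the drawer?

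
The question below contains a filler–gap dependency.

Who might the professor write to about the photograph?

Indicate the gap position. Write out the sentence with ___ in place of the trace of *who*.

Who might the professor write to ___ about the photograph?

Before movement: The professor might write to who about the photograph.
The filler 'who' is interpreted as the object of the preposition 'to'. The gap is right after 'to'.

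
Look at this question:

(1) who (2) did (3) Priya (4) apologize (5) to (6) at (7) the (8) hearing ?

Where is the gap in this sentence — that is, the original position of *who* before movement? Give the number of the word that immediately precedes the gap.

Before movement: Priya did apologize to who at the hearing.
'who' functions as the object of the preposition 'to'. Wh-movement fronts it, leaving a gap right after 'to':
Who did Priya apologize to ___ at the hearing?
'to' is word 5.

5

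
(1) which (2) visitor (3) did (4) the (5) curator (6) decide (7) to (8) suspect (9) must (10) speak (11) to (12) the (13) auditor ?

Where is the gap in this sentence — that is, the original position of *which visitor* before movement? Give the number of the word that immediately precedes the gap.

In situ: The curator did decide to suspect which visitor must speak to the auditor.
'which visitor' functions as the subject of the clause embedded under 'suspect'. It moves to the left edge, and the trace sits right after 'suspect':
Which visitor did the curator decide to suspect ___ must speak to the auditor?
'suspect' is word 8.

8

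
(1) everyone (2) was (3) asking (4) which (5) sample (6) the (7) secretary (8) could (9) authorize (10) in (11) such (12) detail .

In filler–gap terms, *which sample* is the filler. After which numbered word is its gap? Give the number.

Pre-movement form: The secretary could authorize which sample in such detail.
The filler 'which sample' is interpreted as the direct object of 'authorize'. It moves to the left edge, and the trace sits right after 'authorize':
Everyone was asking which sample the secretary could authorize ___ in such detail.
'authorize' is word 9.

9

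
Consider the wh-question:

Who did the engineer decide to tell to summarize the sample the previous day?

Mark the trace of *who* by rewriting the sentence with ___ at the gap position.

Underlying clause: The engineer did decide to tell who to summarize the sample the previous day.
'who' is the direct object of 'tell'. The gap is right after 'tell'.

Who did the engineer decide to tell ___ to summarize the sample the previous day?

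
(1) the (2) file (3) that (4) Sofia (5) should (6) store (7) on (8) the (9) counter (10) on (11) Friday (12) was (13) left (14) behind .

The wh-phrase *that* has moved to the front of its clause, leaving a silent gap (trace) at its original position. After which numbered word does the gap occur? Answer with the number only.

6

The filler 'that' is interpreted as the direct object of 'store'. It moves to the left edge, and the trace sits right after 'store':
The file that Sofia should store ___ on the counter on Friday was left behind.
'store' is word 6.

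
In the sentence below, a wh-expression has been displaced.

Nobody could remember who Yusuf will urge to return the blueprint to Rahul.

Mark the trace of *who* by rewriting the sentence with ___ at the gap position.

Nobody could remember who Yusuf will urge ___ to return the blueprint to Rahul.

In situ: Yusuf will urge who to return the blueprint to Rahul.
'who' functions as the direct object of 'urge'. The gap is right after 'urge'.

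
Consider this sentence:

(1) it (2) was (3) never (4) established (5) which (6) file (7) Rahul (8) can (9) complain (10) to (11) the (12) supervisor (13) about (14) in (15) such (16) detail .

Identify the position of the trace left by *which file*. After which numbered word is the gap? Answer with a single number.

13

Before movement: Rahul can complain to the supervisor about which file in such detail.
'which file' functions as the object of the preposition 'about'. Wh-movement fronts it, leaving a gap right after 'about':
It was never established which file Rahul can complain to the supervisor about ___ in such detail.
'about' is word 13.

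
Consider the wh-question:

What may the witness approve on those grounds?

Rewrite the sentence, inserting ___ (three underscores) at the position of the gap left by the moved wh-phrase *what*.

Underlying clause: The witness may approve what on those grounds.
The filler 'what' is interpreted as the direct object of 'approve'. The gap is right after 'approve'.

What may the witness approve ___ on those grounds?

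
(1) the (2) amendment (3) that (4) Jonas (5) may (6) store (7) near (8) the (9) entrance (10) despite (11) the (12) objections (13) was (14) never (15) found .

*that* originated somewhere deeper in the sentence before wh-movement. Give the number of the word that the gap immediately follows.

'that' functions as the direct object of 'store'. Wh-movement fronts it, leaving a gap right after 'store':
The amendment that Jonas may store ___ near the entrance despite the objections was never found.
'store' is word 6.

6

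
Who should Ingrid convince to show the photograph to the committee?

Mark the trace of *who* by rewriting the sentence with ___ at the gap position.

Who should Ingrid convince ___ to show the photograph to the committee?

Underlying clause: Ingrid should convince who to show the photograph to the committee.
'who' functions as the direct object of 'convince'. The gap is right after 'convince'.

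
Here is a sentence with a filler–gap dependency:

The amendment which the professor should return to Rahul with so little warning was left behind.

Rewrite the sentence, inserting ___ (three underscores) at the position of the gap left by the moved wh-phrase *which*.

The filler 'which' is interpreted as the direct object of 'return'. The gap is right after 'return'.

The amendment which the professor should return ___ to Rahul with so little warning was left behind.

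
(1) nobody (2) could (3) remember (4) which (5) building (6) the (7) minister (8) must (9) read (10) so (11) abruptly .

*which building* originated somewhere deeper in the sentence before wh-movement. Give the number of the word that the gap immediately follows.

9

Underlying clause: The minister must read which building so abruptly.
'which building' is the direct object of 'read'. Wh-movement fronts it, leaving a gap right after 'read':
Nobody could remember which building the minister must read ___ so abruptly.
'read' is word 9.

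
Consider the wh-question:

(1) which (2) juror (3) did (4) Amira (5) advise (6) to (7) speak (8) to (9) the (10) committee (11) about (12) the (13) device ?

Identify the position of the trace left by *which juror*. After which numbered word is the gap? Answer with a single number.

Underlying clause: Amira did advise which juror to speak to the committee about the device.
'which juror' is the direct object of 'advise'. Wh-movement fronts it, leaving a gap right after 'advise':
Which juror did Amira advise ___ to speak to the committee about the device?
'advise' is word 5.

5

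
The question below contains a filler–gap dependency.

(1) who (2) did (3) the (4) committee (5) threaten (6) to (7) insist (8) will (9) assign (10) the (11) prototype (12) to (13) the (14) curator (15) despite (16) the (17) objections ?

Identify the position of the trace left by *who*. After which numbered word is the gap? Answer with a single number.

Before movement: The committee did threaten to insist who will assign the prototype to the curator despite the objections.
'who' functions as the subject of the clause embedded under 'insist'. Wh-movement fronts it, leaving a gap right after 'insist':
Who did the committee threaten to insist ___ will assign the prototype to the curator despite the objections?
'insist' is word 7.

7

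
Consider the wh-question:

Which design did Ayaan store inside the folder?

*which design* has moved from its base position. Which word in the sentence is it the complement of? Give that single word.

store

In situ: Ayaan did store which design inside the folder.
'which design' functions as the direct object of 'store'. Wh-movement fronts it, leaving a gap right after 'store':
Which design did Ayaan store ___ inside the folder?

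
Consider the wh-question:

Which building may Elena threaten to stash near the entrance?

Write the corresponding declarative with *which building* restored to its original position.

Elena may threaten to stash which building near the entrance.

'which building' functions as the direct object of 'stash'. Fronting leaves a gap immediately after 'stash':
Which building may Elena threaten to stash ___ near the entrance?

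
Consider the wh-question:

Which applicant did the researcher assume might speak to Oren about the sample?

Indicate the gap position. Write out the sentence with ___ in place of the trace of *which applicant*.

Which applicant did the researcher assume ___ might speak to Oren about the sample?

Underlying clause: The researcher did assume which applicant might speak to Oren about the sample.
'which applicant' is the subject of the clause embedded under 'assume'. The gap is right after 'assume'.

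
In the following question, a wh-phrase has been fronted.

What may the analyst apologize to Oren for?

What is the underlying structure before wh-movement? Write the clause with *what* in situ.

'what' is the object of the preposition 'for'. Wh-movement fronts it, leaving a gap right after 'for':
What may the analyst apologize to Oren for ___?

The analyst may apologize to Oren for what.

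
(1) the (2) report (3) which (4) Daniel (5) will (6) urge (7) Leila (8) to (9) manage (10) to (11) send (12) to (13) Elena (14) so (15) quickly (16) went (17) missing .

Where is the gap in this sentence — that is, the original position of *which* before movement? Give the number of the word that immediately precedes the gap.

The filler 'which' is interpreted as the direct object of 'send'. Fronting leaves a gap immediately after 'send':
The report which Daniel will urge Leila to manage to send ___ to Elena so quickly went missing.
'send' is word 11.

11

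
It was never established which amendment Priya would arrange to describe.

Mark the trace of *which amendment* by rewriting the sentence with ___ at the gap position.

Pre-movement form: Priya would arrange to describe which amendment.
The filler 'which amendment' is interpreted as the direct object of 'describe'. The gap is right after 'describe'.

It was never established which amendment Priya would arrange to describe ___.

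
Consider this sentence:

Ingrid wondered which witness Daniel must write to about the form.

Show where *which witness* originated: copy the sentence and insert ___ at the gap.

Underlying clause: Daniel must write to which witness about the form.
'which witness' is the object of the preposition 'to'. The gap is right after 'to'.

Ingrid wondered which witness Daniel must write to ___ about the form.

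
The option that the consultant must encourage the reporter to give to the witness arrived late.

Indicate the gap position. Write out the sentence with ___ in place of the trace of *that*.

The filler 'that' is interpreted as the direct object of 'give'. The gap is right after 'give'.

The option that the consultant must encourage the reporter to give ___ to the witness arrived late.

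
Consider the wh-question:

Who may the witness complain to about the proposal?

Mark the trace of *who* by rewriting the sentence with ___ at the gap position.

Before movement: The witness may complain to who about the proposal.
'who' is the object of the preposition 'to'. The gap is right after 'to'.

Who may the witness complain to ___ about the proposal?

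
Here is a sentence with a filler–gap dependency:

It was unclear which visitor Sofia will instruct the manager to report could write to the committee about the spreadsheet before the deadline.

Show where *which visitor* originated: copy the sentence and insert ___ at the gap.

Pre-movement form: Sofia will instruct the manager to report which visitor could write to the committee about the spreadsheet before the deadline.
The filler 'which visitor' is interpreted as the subject of the clause embedded under 'report'. The gap is right after 'report'.

It was unclear which visitor Sofia will instruct the manager to report ___ could write to the committee about the spreadsheet before the deadline.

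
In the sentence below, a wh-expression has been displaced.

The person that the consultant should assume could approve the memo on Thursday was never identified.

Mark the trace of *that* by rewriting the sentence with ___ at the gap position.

'that' is the subject of the clause embedded under 'assume'. The gap is right after 'assume'.

The person that the consultant should assume ___ could approve the memo on Thursday was never identified.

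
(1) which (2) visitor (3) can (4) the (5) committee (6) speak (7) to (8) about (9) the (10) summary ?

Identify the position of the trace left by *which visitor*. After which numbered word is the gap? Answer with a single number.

Underlying clause: The committee can speak to which visitor about the summary.
'which visitor' is the object of the preposition 'to'. Fronting leaves a gap immediately after 'to':
Which visitor can the committee speak to ___ about the summary?
'to' is word 7.

7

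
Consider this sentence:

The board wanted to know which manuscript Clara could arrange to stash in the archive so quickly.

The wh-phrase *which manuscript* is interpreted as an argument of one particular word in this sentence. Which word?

In situ: Clara could arrange to stash which manuscript in the archive so quickly.
The filler 'which manuscript' is interpreted as the direct object of 'stash'. Wh-movement fronts it, leaving a gap right after 'stash':
The board wanted to know which manuscript Clara could arrange to stash ___ in the archive so quickly.

stash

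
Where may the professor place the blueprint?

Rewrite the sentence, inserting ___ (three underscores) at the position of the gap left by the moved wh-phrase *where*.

Where may the professor place the blueprint ___?

Before movement: The professor may place the blueprint where.
The filler 'where' is interpreted as the locative complement of 'place'. The gap is right after 'blueprint'.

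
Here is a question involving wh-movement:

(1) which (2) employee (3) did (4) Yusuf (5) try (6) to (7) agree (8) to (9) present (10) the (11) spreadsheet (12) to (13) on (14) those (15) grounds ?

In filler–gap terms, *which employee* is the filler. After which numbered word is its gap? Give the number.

Pre-movement form: Yusuf did try to agree to present the spreadsheet to which employee on those grounds.
'which employee' functions as the object of the preposition 'to' (recipient of 'present'). It moves to the left edge, and the trace sits right after 'to':
Which employee did Yusuf try to agree to present the spreadsheet to ___ on those grounds?
'to' is word 12.

12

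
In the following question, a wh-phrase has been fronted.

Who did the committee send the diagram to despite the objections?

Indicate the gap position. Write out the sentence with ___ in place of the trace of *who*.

Who did the committee send the diagram to ___ despite the objections?

In situ: The committee did send the diagram to who despite the objections.
'who' functions as the object of the preposition 'to' (recipient of 'send'). The gap is right after 'to'.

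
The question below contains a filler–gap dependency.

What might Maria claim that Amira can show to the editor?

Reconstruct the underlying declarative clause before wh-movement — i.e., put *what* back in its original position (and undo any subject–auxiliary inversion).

'what' functions as the direct object of 'show'. Wh-movement fronts it, leaving a gap right after 'show':
What might Maria claim that Amira can show ___ to the editor?

Maria might claim that Amira can show what to the editor.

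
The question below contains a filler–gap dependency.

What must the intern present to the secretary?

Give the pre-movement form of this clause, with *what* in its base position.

The intern must present what to the secretary.

'what' functions as the direct object of 'present'. Wh-movement fronts it, leaving a gap right after 'present':
What must the intern present ___ to the secretary?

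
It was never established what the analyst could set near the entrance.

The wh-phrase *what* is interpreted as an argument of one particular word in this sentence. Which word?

set

In situ: The analyst could set what near the entrance.
'what' functions as the direct object of 'set'. It moves to the left edge, and the trace sits right after 'set':
It was never established what the analyst could set ___ near the entrance.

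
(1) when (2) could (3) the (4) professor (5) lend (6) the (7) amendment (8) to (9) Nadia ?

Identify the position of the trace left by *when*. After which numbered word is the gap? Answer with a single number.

Underlying clause: The professor could lend the amendment to Nadia when.
The filler 'when' is interpreted as the temporal adjunct. Wh-movement fronts it, leaving a gap right after 'Nadia':
When could the professor lend the amendment to Nadia ___?
'Nadia' is word 9.

9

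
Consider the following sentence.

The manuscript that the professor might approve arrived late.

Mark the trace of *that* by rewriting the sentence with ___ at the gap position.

'that' functions as the direct object of 'approve'. The gap is right after 'approve'.

The manuscript that the professor might approve ___ arrived late.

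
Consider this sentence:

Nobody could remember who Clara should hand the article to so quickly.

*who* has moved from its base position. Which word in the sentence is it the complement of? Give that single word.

Before movement: Clara should hand the article to who so quickly.
'who' functions as the object of the preposition 'to' (recipient of 'hand'). Wh-movement fronts it, leaving a gap right after 'to':
Nobody could remember who Clara should hand the article to ___ so quickly.

to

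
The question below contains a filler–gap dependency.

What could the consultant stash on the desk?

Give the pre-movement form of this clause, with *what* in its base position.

The consultant could stash what on the desk.

'what' functions as the direct object of 'stash'. It moves to the left edge, and the trace sits right after 'stash':
What could the consultant stash ___ on the desk?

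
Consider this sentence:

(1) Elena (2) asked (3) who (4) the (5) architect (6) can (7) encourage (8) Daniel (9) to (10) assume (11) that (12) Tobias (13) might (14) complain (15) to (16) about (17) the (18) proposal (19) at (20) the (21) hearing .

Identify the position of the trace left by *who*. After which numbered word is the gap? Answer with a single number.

Before movement: The architect can encourage Daniel to assume that Tobias might complain to who about the proposal at the hearing.
'who' is the object of the preposition 'to'. Fronting leaves a gap immediately after 'to':
Elena asked who the architect can encourage Daniel to assume that Tobias might complain to ___ about the proposal at the hearing.
'to' is word 15.

15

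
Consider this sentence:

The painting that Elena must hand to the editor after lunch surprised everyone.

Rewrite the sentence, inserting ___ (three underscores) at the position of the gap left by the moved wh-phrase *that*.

The painting that Elena must hand ___ to the editor after lunch surprised everyone.

'that' is the direct object of 'hand'. The gap is right after 'hand'.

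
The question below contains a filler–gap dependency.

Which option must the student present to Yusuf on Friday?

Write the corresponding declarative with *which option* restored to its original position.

'which option' functions as the direct object of 'present'. It moves to the left edge, and the trace sits right after 'present':
Which option must the student present ___ to Yusuf on Friday?

The student must present which option to Yusuf on Friday.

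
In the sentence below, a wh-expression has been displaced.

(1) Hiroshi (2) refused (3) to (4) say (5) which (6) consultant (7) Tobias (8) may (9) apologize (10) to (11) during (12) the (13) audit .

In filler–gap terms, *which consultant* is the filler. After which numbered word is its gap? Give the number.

Before movement: Tobias may apologize to which consultant during the audit.
'which consultant' is the object of the preposition 'to'. It moves to the left edge, and the trace sits right after 'to':
Hiroshi refused to say which consultant Tobias may apologize to ___ during the audit.
'to' is word 10.

10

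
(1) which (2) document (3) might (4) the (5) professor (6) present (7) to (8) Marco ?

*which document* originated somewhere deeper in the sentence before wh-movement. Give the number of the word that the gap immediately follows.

6

Before movement: The professor might present which document to Marco.
The filler 'which document' is interpreted as the direct object of 'present'. Fronting leaves a gap immediately after 'present':
Which document might the professor present ___ to Marco?
'present' is word 6.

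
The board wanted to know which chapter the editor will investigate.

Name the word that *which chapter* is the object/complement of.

investigate

Underlying clause: The editor will investigate which chapter.
The filler 'which chapter' is interpreted as the direct object of 'investigate'. Fronting leaves a gap immediately after 'investigate':
The board wanted to know which chapter the editor will investigate ___.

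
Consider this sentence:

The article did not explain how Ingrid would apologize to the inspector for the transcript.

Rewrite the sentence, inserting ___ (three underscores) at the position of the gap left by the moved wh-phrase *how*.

Underlying clause: Ingrid would apologize to the inspector for the transcript how.
'how' is the manner adjunct. The gap is right after 'transcript'.

The article did not explain how Ingrid would apologize to the inspector for the transcript ___.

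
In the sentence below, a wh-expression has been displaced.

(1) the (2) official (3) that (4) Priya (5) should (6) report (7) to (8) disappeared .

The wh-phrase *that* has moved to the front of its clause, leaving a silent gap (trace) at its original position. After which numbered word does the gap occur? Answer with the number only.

'that' functions as the object of the preposition 'to'. Wh-movement fronts it, leaving a gap right after 'to':
The official that Priya should report to ___ disappeared.
'to' is word 7.

7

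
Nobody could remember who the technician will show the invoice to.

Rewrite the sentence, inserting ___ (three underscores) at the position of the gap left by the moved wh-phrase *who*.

Nobody could remember who the technician will show the invoice to ___.

Before movement: The technician will show the invoice to who.
'who' functions as the object of the preposition 'to' (recipient of 'show'). The gap is right after 'to'.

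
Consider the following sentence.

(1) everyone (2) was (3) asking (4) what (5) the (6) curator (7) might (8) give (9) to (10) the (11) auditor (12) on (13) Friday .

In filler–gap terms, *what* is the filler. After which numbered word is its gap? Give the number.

Before movement: The curator might give what to the auditor on Friday.
The filler 'what' is interpreted as the direct object of 'give'. Wh-movement fronts it, leaving a gap right after 'give':
Everyone was asking what the curator might give ___ to the auditor on Friday.
'give' is word 8.

8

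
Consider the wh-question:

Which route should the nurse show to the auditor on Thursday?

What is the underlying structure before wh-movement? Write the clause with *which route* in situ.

'which route' functions as the direct object of 'show'. Wh-movement fronts it, leaving a gap right after 'show':
Which route should the nurse show ___ to the auditor on Thursday?

The nurse should show which route to the auditor on Thursday.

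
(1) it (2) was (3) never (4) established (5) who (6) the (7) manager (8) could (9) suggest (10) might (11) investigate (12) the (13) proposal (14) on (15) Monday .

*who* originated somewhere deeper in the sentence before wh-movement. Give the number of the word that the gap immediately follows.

9

Pre-movement form: The manager could suggest who might investigate the proposal on Monday.
'who' is the subject of the clause embedded under 'suggest'. Fronting leaves a gap immediately after 'suggest':
It was never established who the manager could suggest ___ might investigate the proposal on Monday.
'suggest' is word 9.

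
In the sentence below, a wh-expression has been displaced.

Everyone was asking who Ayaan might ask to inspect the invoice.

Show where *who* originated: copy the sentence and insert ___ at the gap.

Before movement: Ayaan might ask who to inspect the invoice.
'who' functions as the direct object of 'ask'. The gap is right after 'ask'.

Everyone was asking who Ayaan might ask ___ to inspect the invoice.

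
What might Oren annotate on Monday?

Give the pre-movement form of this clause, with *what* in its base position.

'what' is the direct object of 'annotate'. Wh-movement fronts it, leaving a gap right after 'annotate':
What might Oren annotate ___ on Monday?

Oren might annotate what on Monday.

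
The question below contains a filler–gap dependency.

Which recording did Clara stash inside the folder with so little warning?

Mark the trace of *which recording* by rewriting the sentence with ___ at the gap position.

In situ: Clara did stash which recording inside the folder with so little warning.
The filler 'which recording' is interpreted as the direct object of 'stash'. The gap is right after 'stash'.

Which recording did Clara stash ___ inside the folder with so little warning?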